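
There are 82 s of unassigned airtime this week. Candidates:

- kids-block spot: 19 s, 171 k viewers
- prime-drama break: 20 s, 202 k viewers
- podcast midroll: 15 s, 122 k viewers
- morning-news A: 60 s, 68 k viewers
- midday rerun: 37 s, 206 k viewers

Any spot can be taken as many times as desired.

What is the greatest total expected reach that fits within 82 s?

By expected reach per s: prime-drama break 10.10, kids-block spot 9.00, podcast midroll 8.13, midday rerun 5.57 lead.
Best packing: 4×prime-drama break — 80 s, 808 total.
The spare 2 s is too small for any remaining spot, and no exchange beats 808.

808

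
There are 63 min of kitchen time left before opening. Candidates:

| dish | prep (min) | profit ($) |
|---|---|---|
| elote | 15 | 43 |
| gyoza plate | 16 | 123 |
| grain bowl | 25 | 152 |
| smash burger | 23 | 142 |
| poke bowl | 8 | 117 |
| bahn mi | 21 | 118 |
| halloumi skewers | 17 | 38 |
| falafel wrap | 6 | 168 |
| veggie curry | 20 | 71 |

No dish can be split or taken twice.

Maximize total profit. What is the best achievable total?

579

Density check — falafel wrap 28.00, poke bowl 14.62, gyoza plate 7.69 are the best per min.
Taking the top-ratio dishes first gives gyoza plate + smash burger + poke bowl + falafel wrap for 550 (53 min).
The 16 min tied up in gyoza plate is better spent on grain bowl — total rises to 579 (62 min).
The spare 1 min is too small for any remaining dish, and no exchange beats 579.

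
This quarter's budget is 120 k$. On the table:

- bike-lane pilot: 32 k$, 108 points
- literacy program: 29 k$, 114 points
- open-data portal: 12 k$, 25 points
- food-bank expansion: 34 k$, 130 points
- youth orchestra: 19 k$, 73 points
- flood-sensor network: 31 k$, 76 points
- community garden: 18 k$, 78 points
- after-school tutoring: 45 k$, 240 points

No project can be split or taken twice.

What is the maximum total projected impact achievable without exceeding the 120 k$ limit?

521

A density-first pass picks literacy program + youth orchestra + community garden + after-school tutoring — 505 at 111 k$.
Dropping literacy program frees 29 k$; slotting in food-bank expansion (34 k$) lifts the total to 521 at 116 k$.
Runner-up literacy program + open-data portal + food-bank expansion + after-school tutoring tops out at 509.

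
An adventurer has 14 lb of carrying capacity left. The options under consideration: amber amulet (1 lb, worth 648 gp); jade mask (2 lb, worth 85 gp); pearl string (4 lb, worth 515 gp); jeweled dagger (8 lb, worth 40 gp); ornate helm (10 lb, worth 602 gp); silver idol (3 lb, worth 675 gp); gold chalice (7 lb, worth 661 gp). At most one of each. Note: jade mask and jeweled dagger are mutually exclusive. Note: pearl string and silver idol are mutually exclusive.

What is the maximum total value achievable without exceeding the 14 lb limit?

Ranking by ratio (value/lb): amber amulet 648.00, silver idol 225.00, pearl string 128.75, gold chalice 94.43.
Best packing: amber amulet + jade mask + silver idol + gold chalice — 13 lb, 2069 total.

2069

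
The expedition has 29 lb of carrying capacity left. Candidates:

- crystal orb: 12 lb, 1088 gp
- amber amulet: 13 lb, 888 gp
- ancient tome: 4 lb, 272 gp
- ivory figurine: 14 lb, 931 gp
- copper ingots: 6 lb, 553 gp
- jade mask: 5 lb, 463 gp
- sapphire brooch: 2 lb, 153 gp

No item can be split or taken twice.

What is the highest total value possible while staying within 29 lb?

2529

Density check — jade mask 92.60, copper ingots 92.17, crystal orb 90.67, sapphire brooch 76.50 are the best per lb.
Taking crystal orb + ancient tome + copper ingots + jade mask + sapphire brooch: 29 lb used, 2529 in value.
No other feasible combination exceeds 2529.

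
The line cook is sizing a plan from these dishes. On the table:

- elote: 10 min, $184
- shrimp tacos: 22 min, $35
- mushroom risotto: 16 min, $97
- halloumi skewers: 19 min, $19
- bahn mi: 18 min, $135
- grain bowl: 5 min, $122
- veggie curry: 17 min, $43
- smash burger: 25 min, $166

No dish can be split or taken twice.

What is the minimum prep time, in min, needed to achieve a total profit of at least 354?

Minimise min subject to total profit ≥ 354.
Taking elote + mushroom risotto + grain bowl gives 403 (≥ 354) for 31 min.
Below 31 min the best achievable stays under 354.

31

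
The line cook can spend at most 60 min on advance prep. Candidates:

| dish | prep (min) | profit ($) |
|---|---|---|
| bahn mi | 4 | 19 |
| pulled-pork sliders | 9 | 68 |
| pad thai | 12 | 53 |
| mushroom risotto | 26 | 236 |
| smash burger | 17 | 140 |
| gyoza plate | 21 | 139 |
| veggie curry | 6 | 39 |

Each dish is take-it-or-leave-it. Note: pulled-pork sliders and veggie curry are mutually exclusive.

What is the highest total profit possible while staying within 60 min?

By profit per min: mushroom risotto 9.08, smash burger 8.24, pulled-pork sliders 7.56 lead.
Taking bahn mi + pulled-pork sliders + mushroom risotto + smash burger: 56 min used, 463 in profit.

463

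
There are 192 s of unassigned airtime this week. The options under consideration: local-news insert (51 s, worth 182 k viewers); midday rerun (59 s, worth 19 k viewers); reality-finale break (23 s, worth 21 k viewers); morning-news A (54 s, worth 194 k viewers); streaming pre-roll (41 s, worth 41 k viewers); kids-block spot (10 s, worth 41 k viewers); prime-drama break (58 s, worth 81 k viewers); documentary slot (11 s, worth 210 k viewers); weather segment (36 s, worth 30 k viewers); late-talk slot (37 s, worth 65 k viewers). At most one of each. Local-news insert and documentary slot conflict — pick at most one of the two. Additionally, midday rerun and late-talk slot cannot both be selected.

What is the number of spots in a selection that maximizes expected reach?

5

The maximum expected reach within 192 s is 591.
For example morning-news A + kids-block spot + prime-drama break + documentary slot + late-talk slot achieves it, using 170 s.
Any selection reaching 591 contains exactly 5 spots.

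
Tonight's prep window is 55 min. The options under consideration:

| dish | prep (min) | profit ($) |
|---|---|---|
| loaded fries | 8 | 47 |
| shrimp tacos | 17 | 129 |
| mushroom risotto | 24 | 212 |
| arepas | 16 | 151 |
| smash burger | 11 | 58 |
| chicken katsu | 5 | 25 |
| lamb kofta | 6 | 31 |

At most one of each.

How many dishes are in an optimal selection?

4

Optimal total is 441.
For example loaded fries + mushroom risotto + arepas + lamb kofta achieves it, using 54 min.
All optima have 4 dishes.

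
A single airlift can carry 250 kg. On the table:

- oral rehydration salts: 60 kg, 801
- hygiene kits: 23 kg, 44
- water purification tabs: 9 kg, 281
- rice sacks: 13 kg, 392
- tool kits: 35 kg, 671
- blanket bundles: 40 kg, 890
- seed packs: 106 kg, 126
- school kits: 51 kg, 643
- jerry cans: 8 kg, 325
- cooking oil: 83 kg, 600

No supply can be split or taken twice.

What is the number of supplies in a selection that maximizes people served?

8

Optimal total is 4047.
One optimal bundle: oral rehydration salts + hygiene kits + water purification tabs + rice sacks + tool kits + blanket bundles + school kits + jerry cans (239 kg).
Any selection reaching 4047 contains exactly 8 supplies.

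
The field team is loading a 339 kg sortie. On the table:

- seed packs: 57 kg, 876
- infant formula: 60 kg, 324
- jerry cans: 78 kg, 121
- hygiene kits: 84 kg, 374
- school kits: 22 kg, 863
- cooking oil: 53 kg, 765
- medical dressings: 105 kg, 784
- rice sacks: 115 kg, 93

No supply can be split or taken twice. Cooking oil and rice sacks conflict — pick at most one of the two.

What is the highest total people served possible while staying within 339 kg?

3662

A density-first pass picks seed packs + infant formula + school kits + cooking oil + medical dressings — 3612 at 297 kg.
Dropping infant formula frees 60 kg; slotting in hygiene kits (84 kg) lifts the total to 3662 at 321 kg.
That's the maximum — no feasible swap from here does better than 3662.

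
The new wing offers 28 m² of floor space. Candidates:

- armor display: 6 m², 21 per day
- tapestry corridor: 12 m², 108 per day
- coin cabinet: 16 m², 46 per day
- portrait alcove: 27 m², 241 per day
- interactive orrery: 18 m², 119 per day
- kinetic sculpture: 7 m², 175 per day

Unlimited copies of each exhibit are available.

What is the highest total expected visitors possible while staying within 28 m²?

700

Taking 4×kinetic sculpture: 28 m² used, 700 in expected visitors.
That's the maximum — no swap from here does better than 700.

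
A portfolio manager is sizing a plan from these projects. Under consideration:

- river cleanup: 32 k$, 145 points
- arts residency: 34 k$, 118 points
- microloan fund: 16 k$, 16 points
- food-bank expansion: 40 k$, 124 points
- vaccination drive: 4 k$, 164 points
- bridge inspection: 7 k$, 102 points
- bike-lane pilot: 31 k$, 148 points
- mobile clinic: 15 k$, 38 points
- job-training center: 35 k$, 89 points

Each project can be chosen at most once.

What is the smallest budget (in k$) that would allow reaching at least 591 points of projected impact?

89

Look for the lowest-budget combination reaching 591.
river cleanup + vaccination drive + bridge inspection + bike-lane pilot + mobile clinic: 597 projected impact at 89 k$.
No combination under 89 k$ hits 591.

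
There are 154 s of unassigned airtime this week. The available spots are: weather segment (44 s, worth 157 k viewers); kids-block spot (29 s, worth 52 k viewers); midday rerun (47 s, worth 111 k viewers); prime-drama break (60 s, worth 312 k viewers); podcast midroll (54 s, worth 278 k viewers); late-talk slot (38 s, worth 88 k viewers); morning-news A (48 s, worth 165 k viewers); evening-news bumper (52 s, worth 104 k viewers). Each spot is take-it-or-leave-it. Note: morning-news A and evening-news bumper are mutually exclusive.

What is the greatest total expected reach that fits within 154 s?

678

Density check — prime-drama break 5.20, podcast midroll 5.15, weather segment 3.57 are the best per s.
Taking prime-drama break + podcast midroll + late-talk slot: 152 s used, 678 in expected reach.
The closest alternative, kids-block spot + prime-drama break + podcast midroll, reaches only 642.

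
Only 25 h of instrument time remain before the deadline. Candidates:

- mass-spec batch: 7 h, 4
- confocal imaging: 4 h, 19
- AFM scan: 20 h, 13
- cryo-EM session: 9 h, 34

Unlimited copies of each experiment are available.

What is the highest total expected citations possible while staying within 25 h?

114

Density check — confocal imaging 4.75, cryo-EM session 3.78, AFM scan 0.65, mass-spec batch 0.57 are the best per h.
Taking 6×confocal imaging: 24 h used, 114 in expected citations.
The spare 1 h is too small for any remaining experiment, and no exchange beats 114.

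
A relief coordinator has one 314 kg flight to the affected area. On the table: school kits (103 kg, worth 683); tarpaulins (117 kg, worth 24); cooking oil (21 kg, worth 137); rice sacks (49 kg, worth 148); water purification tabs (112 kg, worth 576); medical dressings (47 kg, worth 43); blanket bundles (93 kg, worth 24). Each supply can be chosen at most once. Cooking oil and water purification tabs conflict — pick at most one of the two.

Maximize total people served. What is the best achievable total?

1450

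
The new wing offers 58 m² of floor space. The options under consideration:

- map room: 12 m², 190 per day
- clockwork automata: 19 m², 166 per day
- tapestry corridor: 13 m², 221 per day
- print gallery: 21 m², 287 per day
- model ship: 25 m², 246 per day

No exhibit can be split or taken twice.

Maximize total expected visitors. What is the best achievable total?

723

Density check — tapestry corridor 17.00, map room 15.83, print gallery 13.67, model ship 9.84 are the best per m².
Taking the top-ratio exhibits first gives map room + tapestry corridor + print gallery for 698 (46 m²).
Replace tapestry corridor with model ship: the trade gains 25 net, giving 723 at 58 m².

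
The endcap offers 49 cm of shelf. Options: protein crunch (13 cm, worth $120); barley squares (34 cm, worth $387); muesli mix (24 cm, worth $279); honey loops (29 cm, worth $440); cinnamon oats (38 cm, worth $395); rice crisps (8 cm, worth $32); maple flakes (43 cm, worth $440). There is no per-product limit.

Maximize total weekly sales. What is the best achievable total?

560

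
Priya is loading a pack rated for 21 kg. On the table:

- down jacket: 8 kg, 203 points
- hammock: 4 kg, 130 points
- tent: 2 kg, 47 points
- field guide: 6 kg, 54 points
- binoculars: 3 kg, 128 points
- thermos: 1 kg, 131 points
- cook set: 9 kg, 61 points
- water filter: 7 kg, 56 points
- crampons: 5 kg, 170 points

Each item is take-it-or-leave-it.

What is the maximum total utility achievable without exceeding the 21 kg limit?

762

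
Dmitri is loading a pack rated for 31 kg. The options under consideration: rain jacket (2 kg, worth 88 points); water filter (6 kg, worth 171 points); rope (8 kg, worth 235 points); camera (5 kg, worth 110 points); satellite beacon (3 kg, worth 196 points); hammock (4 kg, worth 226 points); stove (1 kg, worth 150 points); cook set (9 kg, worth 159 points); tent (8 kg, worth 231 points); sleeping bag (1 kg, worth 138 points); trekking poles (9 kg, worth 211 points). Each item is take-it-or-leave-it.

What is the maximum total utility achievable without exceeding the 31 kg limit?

1347

Taking the top-ratio items first gives rain jacket + rope + satellite beacon + hammock + stove + tent + sleeping bag for 1264 (27 kg).
Replace rain jacket with water filter: the trade gains 83 net, giving 1347 at 31 kg.
The closest alternative, rain jacket + water filter + rope + camera + satellite beacon + hammock + stove + sleeping bag, reaches only 1314.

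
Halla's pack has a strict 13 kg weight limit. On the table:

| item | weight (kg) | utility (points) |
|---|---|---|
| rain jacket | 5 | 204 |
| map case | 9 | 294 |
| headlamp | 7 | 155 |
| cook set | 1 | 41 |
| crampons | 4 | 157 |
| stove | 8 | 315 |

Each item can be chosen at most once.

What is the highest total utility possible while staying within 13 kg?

A density-first pass picks rain jacket + cook set + crampons — 402 at 10 kg.
Dropping cook set and crampons frees 5 kg; slotting in stove (8 kg) lifts the total to 519 at 13 kg.

519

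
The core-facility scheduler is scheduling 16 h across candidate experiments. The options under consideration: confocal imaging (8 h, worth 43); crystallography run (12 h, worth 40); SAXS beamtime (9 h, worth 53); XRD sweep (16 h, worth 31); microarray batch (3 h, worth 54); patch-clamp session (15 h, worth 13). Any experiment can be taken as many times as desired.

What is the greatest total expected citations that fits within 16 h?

270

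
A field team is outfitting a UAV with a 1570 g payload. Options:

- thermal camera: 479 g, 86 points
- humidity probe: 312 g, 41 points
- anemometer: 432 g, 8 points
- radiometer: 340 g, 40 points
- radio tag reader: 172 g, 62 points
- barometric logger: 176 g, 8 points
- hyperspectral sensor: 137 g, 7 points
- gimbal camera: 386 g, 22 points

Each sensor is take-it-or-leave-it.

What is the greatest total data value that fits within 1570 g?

Filling by ratio: thermal camera + humidity probe + radiometer + radio tag reader + hyperspectral sensor for 236, with 130 g left unused.
Dropping hyperspectral sensor frees 137 g; slotting in barometric logger (176 g) lifts the total to 237 at 1479 g.

237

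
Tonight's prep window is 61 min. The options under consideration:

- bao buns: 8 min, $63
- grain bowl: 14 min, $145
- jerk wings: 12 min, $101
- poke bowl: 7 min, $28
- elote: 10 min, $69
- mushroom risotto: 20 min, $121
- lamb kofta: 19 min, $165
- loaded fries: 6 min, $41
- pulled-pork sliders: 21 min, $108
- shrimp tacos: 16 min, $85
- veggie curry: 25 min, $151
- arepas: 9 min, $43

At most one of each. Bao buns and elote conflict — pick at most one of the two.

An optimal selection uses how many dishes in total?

5

Best achievable profit is 521.
grain bowl + jerk wings + elote + lamb kofta + loaded fries hits 521 at 61 min.
All optima have 5 dishes.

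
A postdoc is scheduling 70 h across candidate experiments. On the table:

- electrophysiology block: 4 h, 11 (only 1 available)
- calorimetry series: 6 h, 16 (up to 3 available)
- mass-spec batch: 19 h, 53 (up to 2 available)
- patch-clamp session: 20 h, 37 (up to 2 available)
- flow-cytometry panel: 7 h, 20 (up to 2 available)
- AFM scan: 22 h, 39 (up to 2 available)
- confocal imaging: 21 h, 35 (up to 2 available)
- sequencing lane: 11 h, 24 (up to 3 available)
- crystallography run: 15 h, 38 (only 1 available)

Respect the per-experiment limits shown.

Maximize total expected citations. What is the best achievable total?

By expected citations per h: flow-cytometry panel 2.86, mass-spec batch 2.79, electrophysiology block 2.75, calorimetry series 2.67 lead.
A density-first pass picks electrophysiology block + 2×calorimetry series + 2×mass-spec batch + 2×flow-cytometry panel — 189 at 68 h.
Dropping electrophysiology block frees 4 h; slotting in calorimetry series (6 h) lifts the total to 194 at 70 h.

194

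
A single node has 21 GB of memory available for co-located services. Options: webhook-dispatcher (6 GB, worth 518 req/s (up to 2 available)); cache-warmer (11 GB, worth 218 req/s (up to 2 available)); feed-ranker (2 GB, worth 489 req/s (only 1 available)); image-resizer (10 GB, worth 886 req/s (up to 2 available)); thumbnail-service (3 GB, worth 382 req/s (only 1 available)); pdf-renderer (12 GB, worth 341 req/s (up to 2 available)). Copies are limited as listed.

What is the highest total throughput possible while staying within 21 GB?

2275

Ranking by ratio (throughput/GB): feed-ranker 244.50, thumbnail-service 127.33, image-resizer 88.60.
Best packing: webhook-dispatcher + feed-ranker + image-resizer + thumbnail-service — 21 GB, 2275 total.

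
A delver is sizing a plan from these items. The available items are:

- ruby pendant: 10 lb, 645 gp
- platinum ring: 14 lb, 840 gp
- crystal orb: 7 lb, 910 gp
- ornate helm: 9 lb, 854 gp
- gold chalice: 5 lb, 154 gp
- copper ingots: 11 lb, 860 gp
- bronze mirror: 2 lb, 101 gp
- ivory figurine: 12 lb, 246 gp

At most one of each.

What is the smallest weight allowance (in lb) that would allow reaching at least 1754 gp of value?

Minimise lb subject to total value ≥ 1754.
Taking crystal orb + ornate helm gives 1764 (≥ 1754) for 16 lb.
Any bundle with less than 16 lb falls short of 1754.

16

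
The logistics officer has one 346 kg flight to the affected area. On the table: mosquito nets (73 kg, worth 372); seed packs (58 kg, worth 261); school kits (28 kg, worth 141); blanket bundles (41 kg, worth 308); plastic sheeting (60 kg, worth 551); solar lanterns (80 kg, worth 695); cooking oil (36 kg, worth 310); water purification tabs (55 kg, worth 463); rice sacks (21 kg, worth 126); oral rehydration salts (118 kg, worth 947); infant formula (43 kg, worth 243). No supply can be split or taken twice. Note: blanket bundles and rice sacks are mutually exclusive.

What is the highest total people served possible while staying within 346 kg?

By people served per kg: plastic sheeting 9.18, solar lanterns 8.69, cooking oil 8.61 lead.
Taking blanket bundles + plastic sheeting + solar lanterns + cooking oil + oral rehydration salts: 335 kg used, 2811 in people served.

2811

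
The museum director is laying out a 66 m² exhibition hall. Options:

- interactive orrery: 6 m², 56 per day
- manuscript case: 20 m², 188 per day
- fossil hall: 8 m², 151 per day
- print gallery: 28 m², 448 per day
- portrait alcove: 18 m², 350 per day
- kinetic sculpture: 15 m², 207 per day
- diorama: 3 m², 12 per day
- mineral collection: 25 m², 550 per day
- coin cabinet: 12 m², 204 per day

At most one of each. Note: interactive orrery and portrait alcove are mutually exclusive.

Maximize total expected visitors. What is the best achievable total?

1267

Taking fossil hall + portrait alcove + diorama + mineral collection + coin cabinet: 66 m² used, 1267 in expected visitors.
Nothing else feasible within 66 m² beats 1267.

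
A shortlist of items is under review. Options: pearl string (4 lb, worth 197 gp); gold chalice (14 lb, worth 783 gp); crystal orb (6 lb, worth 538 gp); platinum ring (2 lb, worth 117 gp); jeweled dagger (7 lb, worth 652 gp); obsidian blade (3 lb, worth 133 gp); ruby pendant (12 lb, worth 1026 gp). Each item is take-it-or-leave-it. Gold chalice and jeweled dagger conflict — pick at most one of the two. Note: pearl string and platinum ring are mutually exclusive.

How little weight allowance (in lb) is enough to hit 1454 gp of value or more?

Minimise lb subject to total value ≥ 1454.
crystal orb + ruby pendant reaches 1564 using 18 lb.
Below 18 lb the best achievable stays under 1454.

18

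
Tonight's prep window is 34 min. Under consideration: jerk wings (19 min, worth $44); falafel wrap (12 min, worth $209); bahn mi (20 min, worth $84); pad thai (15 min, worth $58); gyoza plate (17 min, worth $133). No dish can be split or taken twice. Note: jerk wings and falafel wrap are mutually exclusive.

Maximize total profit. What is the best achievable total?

342

Ranking by ratio (profit/min): falafel wrap 17.42, gyoza plate 7.82, bahn mi 4.20, pad thai 3.87.
Taking falafel wrap + gyoza plate: 29 min used, 342 in profit.
Next best is falafel wrap + bahn mi at 293 (32 min) — short by 49.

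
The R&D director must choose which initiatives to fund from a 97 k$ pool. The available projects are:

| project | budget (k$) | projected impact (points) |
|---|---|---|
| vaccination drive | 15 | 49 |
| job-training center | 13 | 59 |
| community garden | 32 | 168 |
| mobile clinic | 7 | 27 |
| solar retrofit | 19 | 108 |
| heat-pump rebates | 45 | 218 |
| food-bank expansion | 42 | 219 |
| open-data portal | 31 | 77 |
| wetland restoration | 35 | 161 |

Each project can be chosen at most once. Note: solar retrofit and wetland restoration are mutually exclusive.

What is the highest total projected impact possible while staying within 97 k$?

495

Community garden + solar retrofit + food-bank expansion uses 93 of the 97 k$ and totals 495.
An exhaustive check of the 512 subsets confirms 495.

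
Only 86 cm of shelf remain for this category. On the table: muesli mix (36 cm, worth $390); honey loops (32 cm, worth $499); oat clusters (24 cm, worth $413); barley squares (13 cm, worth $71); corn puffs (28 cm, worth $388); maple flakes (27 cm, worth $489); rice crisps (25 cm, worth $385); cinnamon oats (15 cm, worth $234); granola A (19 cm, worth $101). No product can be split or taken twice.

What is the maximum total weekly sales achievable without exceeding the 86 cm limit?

Greedy by ratio would take oat clusters + barley squares + maple flakes + cinnamon oats: 79 cm used, total 1207.
Replace barley squares and cinnamon oats with honey loops: the trade gains 194 net, giving 1401 at 83 cm.
Runner-up honey loops + maple flakes + rice crisps tops out at 1373.

1401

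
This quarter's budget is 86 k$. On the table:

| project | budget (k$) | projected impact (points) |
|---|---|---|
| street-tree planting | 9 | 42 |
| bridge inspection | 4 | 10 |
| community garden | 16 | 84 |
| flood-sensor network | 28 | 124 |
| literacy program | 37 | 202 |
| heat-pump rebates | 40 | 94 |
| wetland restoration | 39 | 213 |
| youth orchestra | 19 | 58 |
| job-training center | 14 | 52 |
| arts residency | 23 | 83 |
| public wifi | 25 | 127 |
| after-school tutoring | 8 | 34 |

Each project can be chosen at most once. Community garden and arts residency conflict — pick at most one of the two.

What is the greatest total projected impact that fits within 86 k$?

457

By projected impact per k$: wetland restoration 5.46, literacy program 5.46, community garden 5.25 lead.
Street-tree planting + literacy program + wetland restoration uses 85 of the 86 k$ and totals 457.
Nothing else feasible within 86 k$ beats 457.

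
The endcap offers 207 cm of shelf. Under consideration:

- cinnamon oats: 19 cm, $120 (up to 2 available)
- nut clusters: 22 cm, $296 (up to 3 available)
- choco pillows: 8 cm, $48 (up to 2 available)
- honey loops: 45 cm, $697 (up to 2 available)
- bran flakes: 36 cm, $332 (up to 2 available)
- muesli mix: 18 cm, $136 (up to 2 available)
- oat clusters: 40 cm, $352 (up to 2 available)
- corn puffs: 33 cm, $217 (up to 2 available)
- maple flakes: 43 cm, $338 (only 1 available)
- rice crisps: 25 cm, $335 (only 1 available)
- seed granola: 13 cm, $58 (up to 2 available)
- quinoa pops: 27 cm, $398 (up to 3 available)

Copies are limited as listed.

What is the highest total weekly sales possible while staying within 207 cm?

2971

By weekly sales per cm: honey loops 15.49, quinoa pops 14.74, nut clusters 13.45 lead.
Taking the top-ratio products first gives nut clusters + choco pillows + 2×honey loops + 3×quinoa pops for 2932 (201 cm).
Replace nut clusters with rice crisps: the trade gains 39 net, giving 2971 at 204 cm.
Nothing else within 207 cm beats 2971.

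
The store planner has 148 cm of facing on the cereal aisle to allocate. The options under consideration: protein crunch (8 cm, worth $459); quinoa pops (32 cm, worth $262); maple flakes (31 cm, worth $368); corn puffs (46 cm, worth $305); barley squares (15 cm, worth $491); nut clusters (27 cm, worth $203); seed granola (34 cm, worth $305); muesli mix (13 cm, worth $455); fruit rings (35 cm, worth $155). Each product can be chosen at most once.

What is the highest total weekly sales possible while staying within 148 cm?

Ranking by ratio (weekly sales/cm): protein crunch 57.38, muesli mix 35.00, barley squares 32.73, maple flakes 11.87.
Taking the top-ratio products first gives protein crunch + quinoa pops + maple flakes + barley squares + seed granola + muesli mix for 2340 (133 cm).
Dropping quinoa pops frees 32 cm; slotting in corn puffs (46 cm) lifts the total to 2383 at 147 cm.

2383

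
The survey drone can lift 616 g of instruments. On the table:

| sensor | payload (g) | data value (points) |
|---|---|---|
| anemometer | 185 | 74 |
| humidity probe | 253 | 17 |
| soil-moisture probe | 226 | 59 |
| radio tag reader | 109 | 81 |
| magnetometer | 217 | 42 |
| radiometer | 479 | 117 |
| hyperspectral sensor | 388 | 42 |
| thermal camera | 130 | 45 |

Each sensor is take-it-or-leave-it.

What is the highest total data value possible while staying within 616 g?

Density check — radio tag reader 0.74, anemometer 0.40, thermal camera 0.35 are the best per g.
A density-first pass picks anemometer + radio tag reader + thermal camera — 200 at 424 g.
Dropping thermal camera frees 130 g; slotting in soil-moisture probe (226 g) lifts the total to 214 at 520 g.

214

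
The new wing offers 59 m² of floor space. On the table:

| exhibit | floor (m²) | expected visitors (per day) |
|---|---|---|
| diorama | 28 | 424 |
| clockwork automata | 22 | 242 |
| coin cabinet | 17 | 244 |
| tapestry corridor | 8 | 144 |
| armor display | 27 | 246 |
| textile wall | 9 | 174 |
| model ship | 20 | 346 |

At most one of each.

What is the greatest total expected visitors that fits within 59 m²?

Greedy by ratio would take coin cabinet + tapestry corridor + textile wall + model ship: 54 m² used, total 908.
Dropping coin cabinet and tapestry corridor frees 25 m²; slotting in diorama (28 m²) lifts the total to 944 at 57 m².
Runner-up diorama + tapestry corridor + model ship tops out at 914.

944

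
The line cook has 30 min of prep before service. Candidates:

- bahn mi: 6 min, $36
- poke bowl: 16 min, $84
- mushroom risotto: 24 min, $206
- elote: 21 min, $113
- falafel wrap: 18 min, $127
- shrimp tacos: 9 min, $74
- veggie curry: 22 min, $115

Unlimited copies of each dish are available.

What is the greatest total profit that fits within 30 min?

242

Best packing: bahn mi + mushroom risotto — 30 min, 242 total.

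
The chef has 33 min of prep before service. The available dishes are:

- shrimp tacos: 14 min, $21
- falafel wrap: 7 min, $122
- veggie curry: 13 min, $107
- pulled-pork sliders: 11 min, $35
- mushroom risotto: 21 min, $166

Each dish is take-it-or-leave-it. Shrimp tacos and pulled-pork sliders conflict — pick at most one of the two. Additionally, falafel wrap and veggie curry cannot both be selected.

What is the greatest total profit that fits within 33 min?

288

Density check — falafel wrap 17.43, veggie curry 8.23, mushroom risotto 7.90 are the best per min.
Taking falafel wrap + mushroom risotto: 28 min used, 288 in profit.
The spare 5 min is too small for any remaining dish, and no feasible exchange beats 288.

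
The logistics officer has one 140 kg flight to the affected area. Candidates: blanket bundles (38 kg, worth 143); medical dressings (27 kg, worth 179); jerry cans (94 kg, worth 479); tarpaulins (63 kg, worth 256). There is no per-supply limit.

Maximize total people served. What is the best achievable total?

895

Taking 5×medical dressings: 135 kg used, 895 in people served.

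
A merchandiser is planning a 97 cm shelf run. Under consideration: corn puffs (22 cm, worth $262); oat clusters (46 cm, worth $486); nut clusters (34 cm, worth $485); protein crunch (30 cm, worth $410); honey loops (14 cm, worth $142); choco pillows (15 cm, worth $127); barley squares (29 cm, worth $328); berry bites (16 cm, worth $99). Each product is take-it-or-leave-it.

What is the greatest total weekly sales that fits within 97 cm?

1223

A density-first pass picks corn puffs + nut clusters + protein crunch — 1157 at 86 cm.
The 22 cm tied up in corn puffs is better spent on barley squares — total rises to 1223 (93 cm).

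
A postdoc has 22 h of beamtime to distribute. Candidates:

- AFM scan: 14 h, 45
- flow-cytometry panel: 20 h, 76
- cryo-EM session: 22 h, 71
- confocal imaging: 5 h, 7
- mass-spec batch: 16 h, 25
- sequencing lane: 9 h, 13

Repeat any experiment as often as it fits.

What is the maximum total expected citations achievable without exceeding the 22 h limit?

76

By expected citations per h: flow-cytometry panel 3.80, cryo-EM session 3.23, AFM scan 3.21 lead.
Flow-cytometry panel uses 20 of the 22 h and totals 76.
Nothing else within 22 h beats 76.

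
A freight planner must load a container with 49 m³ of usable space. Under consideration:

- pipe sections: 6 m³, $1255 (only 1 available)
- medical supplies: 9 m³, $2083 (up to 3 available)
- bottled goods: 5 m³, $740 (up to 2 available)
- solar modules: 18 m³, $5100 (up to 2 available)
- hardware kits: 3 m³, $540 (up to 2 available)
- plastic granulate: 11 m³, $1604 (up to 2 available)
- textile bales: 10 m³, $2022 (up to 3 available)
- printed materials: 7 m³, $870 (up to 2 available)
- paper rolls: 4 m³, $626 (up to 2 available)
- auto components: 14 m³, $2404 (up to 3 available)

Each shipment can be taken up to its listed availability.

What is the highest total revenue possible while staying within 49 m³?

12909

Density check — solar modules 283.33, medical supplies 231.44, pipe sections 209.17 are the best per m³.
Filling by ratio: medical supplies + 2×solar modules + hardware kits for 12823, with 1 m³ left unused.
Replace hardware kits with paper rolls: the trade gains 86 net, giving 12909 at 49 m³.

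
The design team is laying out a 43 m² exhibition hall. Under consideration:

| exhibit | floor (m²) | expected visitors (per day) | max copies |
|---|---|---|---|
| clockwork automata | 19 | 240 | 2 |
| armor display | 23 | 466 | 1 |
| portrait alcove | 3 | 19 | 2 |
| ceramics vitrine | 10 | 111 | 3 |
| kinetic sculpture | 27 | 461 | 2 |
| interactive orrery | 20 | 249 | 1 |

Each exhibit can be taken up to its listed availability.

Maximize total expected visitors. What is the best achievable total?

715

Density check — armor display 20.26, kinetic sculpture 17.07, clockwork automata 12.63, interactive orrery 12.45 are the best per m².
Filling by ratio: clockwork automata + armor display for 706, with 1 m² left unused.
Replace clockwork automata with interactive orrery: the trade gains 9 net, giving 715 at 43 m².
Nothing else within 43 m² beats 715.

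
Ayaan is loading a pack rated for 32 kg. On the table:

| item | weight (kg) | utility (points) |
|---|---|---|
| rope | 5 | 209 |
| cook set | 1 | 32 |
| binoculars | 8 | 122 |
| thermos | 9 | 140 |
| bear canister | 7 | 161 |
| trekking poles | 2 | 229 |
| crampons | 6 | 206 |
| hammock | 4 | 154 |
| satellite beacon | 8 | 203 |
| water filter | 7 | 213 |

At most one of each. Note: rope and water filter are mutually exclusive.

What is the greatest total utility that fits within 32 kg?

Density check — trekking poles 114.50, rope 41.80, hammock 38.50, crampons 34.33 are the best per kg.
Best packing: rope + bear canister + trekking poles + crampons + hammock + satellite beacon — 32 kg, 1162 total.

1162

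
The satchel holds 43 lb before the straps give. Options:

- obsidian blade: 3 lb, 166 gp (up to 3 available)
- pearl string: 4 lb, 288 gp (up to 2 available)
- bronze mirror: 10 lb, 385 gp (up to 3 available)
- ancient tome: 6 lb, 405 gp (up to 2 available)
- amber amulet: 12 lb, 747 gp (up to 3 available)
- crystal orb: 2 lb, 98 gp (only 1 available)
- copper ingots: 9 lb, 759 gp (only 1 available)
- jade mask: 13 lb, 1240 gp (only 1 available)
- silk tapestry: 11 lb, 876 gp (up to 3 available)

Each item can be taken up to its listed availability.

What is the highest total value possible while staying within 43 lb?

3568

Taking the top-ratio items first gives 2×pearl string + crystal orb + copper ingots + jade mask + silk tapestry for 3549 (43 lb).
The 11 lb tied up in crystal orb and copper ingots is better spent on silk tapestry — total rises to 3568 (43 lb).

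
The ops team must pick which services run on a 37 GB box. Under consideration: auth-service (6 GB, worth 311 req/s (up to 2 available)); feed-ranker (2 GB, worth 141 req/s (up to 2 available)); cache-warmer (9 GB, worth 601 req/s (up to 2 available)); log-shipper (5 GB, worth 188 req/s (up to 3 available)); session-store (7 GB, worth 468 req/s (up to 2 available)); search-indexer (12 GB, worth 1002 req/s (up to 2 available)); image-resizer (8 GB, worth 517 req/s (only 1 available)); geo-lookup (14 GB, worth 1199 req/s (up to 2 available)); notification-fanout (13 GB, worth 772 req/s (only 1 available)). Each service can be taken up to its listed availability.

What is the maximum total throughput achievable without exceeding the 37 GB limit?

3007

Greedy by ratio would take 2×feed-ranker + log-shipper + 2×geo-lookup: 37 GB used, total 2868.
The 7 GB tied up in feed-ranker and log-shipper is better spent on session-store — total rises to 3007 (37 GB).
That's the maximum — no swap from here does better than 3007.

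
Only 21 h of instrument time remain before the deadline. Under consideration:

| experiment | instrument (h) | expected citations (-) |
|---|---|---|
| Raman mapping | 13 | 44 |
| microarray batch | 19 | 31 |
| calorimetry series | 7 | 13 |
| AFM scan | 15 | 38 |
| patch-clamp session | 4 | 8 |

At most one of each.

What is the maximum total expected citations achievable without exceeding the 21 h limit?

57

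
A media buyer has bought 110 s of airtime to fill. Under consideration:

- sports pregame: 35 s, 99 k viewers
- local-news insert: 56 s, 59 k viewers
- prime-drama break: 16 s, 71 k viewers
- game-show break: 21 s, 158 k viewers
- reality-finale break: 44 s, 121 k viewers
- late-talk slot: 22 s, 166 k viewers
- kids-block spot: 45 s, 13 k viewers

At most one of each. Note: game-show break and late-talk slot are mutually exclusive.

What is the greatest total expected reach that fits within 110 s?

386

Sports pregame + reality-finale break + late-talk slot uses 101 of the 110 s and totals 386.
Every other selection either busts 110 s or breaks a pairing rule or fails to beat 386.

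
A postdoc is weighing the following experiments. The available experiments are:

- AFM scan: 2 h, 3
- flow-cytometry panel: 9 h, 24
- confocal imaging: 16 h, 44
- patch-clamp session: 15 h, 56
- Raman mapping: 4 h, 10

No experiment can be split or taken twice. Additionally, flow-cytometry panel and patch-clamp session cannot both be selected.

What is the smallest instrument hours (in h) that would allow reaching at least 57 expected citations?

Need the lightest bundle worth ≥ 57.
AFM scan + patch-clamp session reaches 59 using 17 h.
Any bundle with less than 17 h falls short of 57.

17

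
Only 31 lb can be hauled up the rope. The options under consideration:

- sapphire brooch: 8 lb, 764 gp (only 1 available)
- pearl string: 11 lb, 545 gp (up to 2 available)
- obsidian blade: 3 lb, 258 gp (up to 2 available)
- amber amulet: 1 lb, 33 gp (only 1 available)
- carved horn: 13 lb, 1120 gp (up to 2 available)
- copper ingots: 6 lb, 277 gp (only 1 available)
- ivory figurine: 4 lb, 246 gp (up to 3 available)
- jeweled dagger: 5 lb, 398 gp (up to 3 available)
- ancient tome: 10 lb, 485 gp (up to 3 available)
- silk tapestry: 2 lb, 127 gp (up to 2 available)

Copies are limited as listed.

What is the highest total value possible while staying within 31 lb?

2680

A density-first pass picks sapphire brooch + 2×obsidian blade + carved horn + 2×silk tapestry — 2654 at 31 lb.
The 10 lb tied up in 2×obsidian blade and 2×silk tapestry is better spent on 2×jeweled dagger — total rises to 2680 (31 lb).
Every other selection either busts 31 lb or exceeds an availability limit or fails to beat 2680.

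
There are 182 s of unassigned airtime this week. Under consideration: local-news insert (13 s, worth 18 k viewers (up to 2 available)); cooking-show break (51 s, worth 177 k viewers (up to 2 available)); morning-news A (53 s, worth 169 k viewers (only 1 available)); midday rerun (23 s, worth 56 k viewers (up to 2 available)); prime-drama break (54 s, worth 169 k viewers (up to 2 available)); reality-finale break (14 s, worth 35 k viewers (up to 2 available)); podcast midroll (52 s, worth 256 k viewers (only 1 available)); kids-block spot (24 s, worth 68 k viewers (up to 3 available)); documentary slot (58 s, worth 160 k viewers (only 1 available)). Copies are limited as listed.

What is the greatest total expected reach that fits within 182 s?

680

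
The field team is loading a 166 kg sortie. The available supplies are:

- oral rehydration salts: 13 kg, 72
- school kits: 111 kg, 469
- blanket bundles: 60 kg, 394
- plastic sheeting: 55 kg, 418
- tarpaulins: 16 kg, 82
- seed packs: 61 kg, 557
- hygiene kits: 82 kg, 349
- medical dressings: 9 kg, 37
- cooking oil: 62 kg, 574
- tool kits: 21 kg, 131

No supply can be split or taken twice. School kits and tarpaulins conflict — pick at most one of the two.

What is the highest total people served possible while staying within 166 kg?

Ranking by ratio (people served/kg): cooking oil 9.26, seed packs 9.13, plastic sheeting 7.60, blanket bundles 6.57.
The ratio ordering already packs tightly: oral rehydration salts + seed packs + medical dressings + cooking oil + tool kits, 166 kg, 1371.
An exhaustive check of the 1024 subsets confirms 1371.

1371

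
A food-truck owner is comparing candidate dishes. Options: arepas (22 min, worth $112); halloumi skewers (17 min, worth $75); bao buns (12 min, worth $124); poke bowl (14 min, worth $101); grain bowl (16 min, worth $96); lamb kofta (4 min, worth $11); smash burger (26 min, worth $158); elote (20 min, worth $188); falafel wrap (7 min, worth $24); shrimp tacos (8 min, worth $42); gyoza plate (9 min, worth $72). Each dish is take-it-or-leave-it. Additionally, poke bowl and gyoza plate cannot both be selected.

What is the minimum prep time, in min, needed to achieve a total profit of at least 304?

Need the lightest bundle worth ≥ 304.
bao buns + elote: 312 profit at 32 min.
Below 32 min the best achievable stays under 304.

32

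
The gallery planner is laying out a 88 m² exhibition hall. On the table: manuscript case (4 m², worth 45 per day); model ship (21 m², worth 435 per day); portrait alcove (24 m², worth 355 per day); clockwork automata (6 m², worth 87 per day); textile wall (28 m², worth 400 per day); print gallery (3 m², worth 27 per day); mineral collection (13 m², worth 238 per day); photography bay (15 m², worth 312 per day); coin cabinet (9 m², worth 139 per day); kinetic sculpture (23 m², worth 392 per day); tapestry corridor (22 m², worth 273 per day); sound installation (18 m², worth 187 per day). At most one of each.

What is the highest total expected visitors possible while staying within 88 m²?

1603

Best packing: model ship + clockwork automata + mineral collection + photography bay + coin cabinet + kinetic sculpture — 87 m², 1603 total.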